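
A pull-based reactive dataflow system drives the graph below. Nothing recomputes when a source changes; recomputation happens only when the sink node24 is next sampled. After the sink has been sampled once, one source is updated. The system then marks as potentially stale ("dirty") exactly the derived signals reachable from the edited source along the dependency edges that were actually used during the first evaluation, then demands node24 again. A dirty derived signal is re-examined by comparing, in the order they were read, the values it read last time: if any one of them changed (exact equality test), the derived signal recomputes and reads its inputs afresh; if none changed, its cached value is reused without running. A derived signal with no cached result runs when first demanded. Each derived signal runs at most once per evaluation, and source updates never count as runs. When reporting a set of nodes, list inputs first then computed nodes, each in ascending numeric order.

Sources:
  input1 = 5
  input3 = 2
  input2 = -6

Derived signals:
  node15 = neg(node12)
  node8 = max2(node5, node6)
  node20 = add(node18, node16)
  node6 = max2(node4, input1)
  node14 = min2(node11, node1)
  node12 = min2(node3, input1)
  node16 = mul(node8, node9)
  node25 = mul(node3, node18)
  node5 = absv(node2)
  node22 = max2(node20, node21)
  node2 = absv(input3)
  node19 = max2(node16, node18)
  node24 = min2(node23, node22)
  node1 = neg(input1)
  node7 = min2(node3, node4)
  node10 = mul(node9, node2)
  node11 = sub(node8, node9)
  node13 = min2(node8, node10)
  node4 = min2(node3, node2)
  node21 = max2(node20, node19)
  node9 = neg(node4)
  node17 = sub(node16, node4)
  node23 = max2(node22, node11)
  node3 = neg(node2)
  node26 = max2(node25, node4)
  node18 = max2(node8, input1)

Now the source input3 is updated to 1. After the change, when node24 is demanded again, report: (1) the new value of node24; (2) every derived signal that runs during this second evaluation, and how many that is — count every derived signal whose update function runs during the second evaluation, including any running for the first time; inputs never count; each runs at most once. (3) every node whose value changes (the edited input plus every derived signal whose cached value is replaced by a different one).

New value of node24: 10.
Derived signals that run: node2, node3, node4, node5, node6, node8, node9, node11, node16, node19, node20, node21, node22, node23, node24 — 15 in total.
Values that change: input3, node2, node3, node4, node5, node9, node11, node16, node19, node20, node21, node22, node23, node24.
Key observation: the cutoff stops propagation at node18 — its inputs' values are unchanged, so it reuses its cache.

First evaluation (everything demanded from the output):
  node2 = absv(2) = 2
  node3 = neg(2) = -2
  node4 = min2(-2, 2) = -2
  node5 = absv(2) = 2
  node6 = max2(-2, 5) = 5
  node8 = max2(2, 5) = 5
  node9 = neg(-2) = 2
  node11 = sub(5, 2) = 3
  node16 = mul(5, 2) = 10
  node18 = max2(5, 5) = 5
  node19 = max2(10, 5) = 10
  node20 = add(5, 10) = 15
  node21 = max2(15, 10) = 15
  node22 = max2(15, 15) = 15
  node23 = max2(15, 3) = 15
  node24 = min2(15, 15) = 15

Propagation after the edit:
  node2: runs — input3 2->1; result 1.
  node3: runs — node2 2->1; result -1.
  node4: runs — node3 -2->-1; node2 2->1; result -1.
  node5: runs — node2 2->1; result 1.
  node6: runs — node4 -2->-1; result 5 (same value as before).
  node8: runs — node5 2->1; result 5 (same value as before).
  node9: runs — node4 -2->-1; result 1.
  node11: runs — node9 2->1; result 4.
  node16: runs — node9 2->1; result 5.
  node18: checked — values it read are unchanged (node8 unchanged, input1 unchanged); reused cached 5 without running.
  node19: runs — node16 10->5; result 5.
  node20: runs — node16 10->5; result 10.
  node21: runs — node20 15->10; node19 10->5; result 10.
  node22: runs — node20 15->10; node21 15->10; result 10.
  node23: runs — node22 15->10; node11 3->4; result 10.
  node24: runs — node23 15->10; node22 15->10; result 10.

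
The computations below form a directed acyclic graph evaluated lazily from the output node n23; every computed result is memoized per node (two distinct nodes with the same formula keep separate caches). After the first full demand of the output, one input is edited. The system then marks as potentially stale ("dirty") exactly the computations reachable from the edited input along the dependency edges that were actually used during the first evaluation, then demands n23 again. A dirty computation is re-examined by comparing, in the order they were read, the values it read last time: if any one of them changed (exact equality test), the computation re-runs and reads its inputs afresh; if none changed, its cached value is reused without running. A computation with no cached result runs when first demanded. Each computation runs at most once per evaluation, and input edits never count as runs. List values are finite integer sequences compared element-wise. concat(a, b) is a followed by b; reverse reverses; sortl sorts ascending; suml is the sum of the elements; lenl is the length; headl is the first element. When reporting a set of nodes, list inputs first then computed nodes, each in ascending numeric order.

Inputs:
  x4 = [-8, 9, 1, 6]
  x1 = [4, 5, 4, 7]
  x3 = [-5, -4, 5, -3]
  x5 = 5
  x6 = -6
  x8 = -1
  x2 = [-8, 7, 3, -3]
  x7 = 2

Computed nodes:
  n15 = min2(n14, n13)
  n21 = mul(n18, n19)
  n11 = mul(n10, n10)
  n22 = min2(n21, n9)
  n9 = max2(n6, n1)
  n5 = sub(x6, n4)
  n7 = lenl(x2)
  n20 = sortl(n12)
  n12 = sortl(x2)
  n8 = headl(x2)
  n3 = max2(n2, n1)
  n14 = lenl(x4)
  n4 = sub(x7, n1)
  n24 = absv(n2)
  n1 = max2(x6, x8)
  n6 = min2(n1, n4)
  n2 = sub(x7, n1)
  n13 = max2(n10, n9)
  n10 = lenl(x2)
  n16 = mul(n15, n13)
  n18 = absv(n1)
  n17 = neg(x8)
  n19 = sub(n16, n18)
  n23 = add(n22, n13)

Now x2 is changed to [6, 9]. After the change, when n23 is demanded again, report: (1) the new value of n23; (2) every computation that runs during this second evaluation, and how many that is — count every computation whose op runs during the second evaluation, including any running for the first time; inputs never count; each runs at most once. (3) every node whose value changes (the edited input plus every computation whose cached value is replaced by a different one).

Demanding n23 again yields 1.
8 computations run: n10, n13, n15, n16, n19, n21, n22, n23.
The nodes whose values change: x2, n10, n13, n15, n16, n19, n21, n23.

First demand of the output computes:
  n1 = max2(-6, -1) = -1
  n4 = sub(2, -1) = 3
  n6 = min2(-1, 3) = -1
  n9 = max2(-1, -1) = -1
  n10 = lenl([-8, 7, 3, -3]) = 4
  n13 = max2(4, -1) = 4
  n14 = lenl([-8, 9, 1, 6]) = 4
  n15 = min2(4, 4) = 4
  n16 = mul(4, 4) = 16
  n18 = absv(-1) = 1
  n19 = sub(16, 1) = 15
  n21 = mul(1, 15) = 15
  n22 = min2(15, -1) = -1
  n23 = add(-1, 4) = 3

After the edit, cleaning proceeds:
  n10: a read changed (x2 [-8, 7, 3, -3]->[6, 9]) — executes, giving 2.
  n13: a read changed (n10 4->2) — executes, giving 2.
  n15: a read changed (n13 4->2) — executes, giving 2.
  n16: a read changed (n15 4->2; n13 4->2) — executes, giving 4.
  n19: a read changed (n16 16->4) — executes, giving 3.
  n21: a read changed (n19 15->3) — executes, giving 3.
  n22: a read changed (n21 15->3) — executes, giving -1 — identical to its old value.
  n23: a read changed (n13 4->2) — executes, giving 1.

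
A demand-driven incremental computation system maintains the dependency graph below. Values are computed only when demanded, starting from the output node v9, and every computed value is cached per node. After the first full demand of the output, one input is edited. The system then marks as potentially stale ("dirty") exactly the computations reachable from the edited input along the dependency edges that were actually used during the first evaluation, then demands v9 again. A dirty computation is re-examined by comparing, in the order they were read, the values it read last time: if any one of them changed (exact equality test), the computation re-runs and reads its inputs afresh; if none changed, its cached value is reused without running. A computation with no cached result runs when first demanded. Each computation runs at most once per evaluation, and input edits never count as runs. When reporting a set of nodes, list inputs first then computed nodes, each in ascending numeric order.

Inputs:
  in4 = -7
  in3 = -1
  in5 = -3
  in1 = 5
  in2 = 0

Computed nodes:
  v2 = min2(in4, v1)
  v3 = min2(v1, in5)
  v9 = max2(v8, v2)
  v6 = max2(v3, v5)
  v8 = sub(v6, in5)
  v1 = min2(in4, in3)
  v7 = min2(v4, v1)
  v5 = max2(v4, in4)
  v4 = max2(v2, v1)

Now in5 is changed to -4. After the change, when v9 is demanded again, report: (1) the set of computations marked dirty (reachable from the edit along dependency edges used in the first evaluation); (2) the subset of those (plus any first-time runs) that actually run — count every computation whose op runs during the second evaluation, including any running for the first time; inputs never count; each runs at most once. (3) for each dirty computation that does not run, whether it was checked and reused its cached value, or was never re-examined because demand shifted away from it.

First evaluation (everything demanded from the output):
  v1 = min2(-7, -1) = -7
  v2 = min2(-7, -7) = -7
  v3 = min2(-7, -3) = -7
  v4 = max2(-7, -7) = -7
  v5 = max2(-7, -7) = -7
  v6 = max2(-7, -7) = -7
  v8 = sub(-7, -3) = -4
  v9 = max2(-4, -7) = -4

Propagation after the edit:
  v3: runs — in5 -3->-4; result -7 (same value as before).
  v6: checked — values it read are unchanged (v3 unchanged, v5 unchanged); reused cached -7 without running.
  v8: runs — in5 -3->-4; result -3.
  v9: runs — v8 -4->-3; result -3.

Key observation: the cutoff stops propagation at v6 — its inputs' values are unchanged, so it reuses its cache.

Marked dirty: v3, v6, v8, v9.
Computations that run: v3, v8, v9 — 3 in total.
Checked but reused from cache: v6.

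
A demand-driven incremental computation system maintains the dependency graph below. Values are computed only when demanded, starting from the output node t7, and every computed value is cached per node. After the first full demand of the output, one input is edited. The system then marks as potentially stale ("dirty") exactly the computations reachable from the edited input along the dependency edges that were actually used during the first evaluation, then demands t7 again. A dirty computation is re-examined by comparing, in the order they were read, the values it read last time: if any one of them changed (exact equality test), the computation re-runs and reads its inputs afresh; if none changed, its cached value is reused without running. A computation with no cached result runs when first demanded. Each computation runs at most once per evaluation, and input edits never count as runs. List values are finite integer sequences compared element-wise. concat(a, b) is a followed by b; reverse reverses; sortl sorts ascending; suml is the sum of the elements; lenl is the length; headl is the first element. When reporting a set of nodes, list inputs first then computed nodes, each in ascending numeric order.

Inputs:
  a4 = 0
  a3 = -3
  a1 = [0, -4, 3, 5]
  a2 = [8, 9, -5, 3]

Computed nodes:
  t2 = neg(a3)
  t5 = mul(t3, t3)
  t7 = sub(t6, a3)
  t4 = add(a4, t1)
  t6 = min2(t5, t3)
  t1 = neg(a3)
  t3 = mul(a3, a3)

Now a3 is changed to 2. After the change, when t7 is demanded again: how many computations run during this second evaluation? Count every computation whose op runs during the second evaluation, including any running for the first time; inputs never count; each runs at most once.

First evaluation (everything demanded from the output):
  t3 = mul(-3, -3) = 9
  t5 = mul(9, 9) = 81
  t6 = min2(81, 9) = 9
  t7 = sub(9, -3) = 12

Propagation after the edit:
  t3: runs — a3 -3->2; a3 -3->2; result 4.
  t5: runs — t3 9->4; t3 9->4; result 16.
  t6: runs — t5 81->16; t3 9->4; result 4.
  t7: runs — t6 9->4; a3 -3->2; result 2.

Computations that run: t3, t5, t6, t7 — 4 in total.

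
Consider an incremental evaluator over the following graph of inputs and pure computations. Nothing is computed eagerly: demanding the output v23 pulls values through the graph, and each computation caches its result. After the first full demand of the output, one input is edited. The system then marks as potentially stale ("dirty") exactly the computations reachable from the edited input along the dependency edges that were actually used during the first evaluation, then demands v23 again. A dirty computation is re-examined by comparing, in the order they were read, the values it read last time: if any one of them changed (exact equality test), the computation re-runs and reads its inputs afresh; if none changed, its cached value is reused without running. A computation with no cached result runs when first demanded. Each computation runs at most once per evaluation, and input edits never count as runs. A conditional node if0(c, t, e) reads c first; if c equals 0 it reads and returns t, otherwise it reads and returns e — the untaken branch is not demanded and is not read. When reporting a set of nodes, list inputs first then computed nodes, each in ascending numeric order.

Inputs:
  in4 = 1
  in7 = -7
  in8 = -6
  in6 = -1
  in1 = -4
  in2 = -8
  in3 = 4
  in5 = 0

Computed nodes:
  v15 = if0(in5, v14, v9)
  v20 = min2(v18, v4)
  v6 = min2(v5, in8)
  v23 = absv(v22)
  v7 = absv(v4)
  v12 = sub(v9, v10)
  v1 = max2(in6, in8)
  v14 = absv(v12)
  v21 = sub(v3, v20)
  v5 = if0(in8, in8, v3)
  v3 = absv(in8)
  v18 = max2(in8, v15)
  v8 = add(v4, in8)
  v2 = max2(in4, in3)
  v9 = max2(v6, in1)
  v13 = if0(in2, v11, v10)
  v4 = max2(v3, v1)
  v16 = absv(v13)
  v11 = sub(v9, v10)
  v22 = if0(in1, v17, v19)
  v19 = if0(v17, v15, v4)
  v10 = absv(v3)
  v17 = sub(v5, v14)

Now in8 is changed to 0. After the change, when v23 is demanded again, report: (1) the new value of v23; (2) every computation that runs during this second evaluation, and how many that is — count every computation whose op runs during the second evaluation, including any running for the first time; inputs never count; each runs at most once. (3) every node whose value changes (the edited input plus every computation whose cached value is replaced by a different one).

Initial pass — values computed on the first demand:
  v1 = max2(-1, -6) = -1
  v3 = absv(-6) = 6
  v4 = max2(6, -1) = 6
  v5 = if0(in8=-6 -> else branch v3) = 6
  v6 = min2(6, -6) = -6
  v9 = max2(-6, -4) = -4
  v10 = absv(6) = 6
  v12 = sub(-4, 6) = -10
  v14 = absv(-10) = 10
  v17 = sub(6, 10) = -4
  v19 = if0(v17=-4 -> else branch v4) = 6
  v22 = if0(in1=-4 -> else branch v19) = 6
  v23 = absv(6) = 6

Second demand — change propagation:
  v1: dirty yet unreached — the second evaluation never asks for it.
  v3: re-runs because in8 -6->0; new result 0.
  v4: dirty yet unreached — the second evaluation never asks for it.
  v5: re-runs because in8 -6->0; v3 6->0; new result 0.
  v6: re-runs because v5 6->0; in8 -6->0; new result 0.
  v9: re-runs because v6 -6->0; new result 0.
  v10: re-runs because v3 6->0; new result 0.
  v12: re-runs because v9 -4->0; v10 6->0; new result 0.
  v14: re-runs because v12 -10->0; new result 0.
  v15: newly demanded (no cache) — executes and yields 0.
  v17: re-runs because v5 6->0; v14 10->0; new result 0.
  v19: re-runs because v17 -4->0; new result 0.
  v22: re-runs because v19 6->0; new result 0.
  v23: re-runs because v22 6->0; new result 0.

The important point: the flipped condition redirects demand; v1, v4 are left stale, never re-checked.

v23 now evaluates to 0.
Run set: v3, v5, v6, v9, v10, v12, v14, v15, v17, v19, v22, v23 (12 run).
Changed values: in8, v3, v5, v6, v9, v10, v12, v14, v17, v19, v22, v23.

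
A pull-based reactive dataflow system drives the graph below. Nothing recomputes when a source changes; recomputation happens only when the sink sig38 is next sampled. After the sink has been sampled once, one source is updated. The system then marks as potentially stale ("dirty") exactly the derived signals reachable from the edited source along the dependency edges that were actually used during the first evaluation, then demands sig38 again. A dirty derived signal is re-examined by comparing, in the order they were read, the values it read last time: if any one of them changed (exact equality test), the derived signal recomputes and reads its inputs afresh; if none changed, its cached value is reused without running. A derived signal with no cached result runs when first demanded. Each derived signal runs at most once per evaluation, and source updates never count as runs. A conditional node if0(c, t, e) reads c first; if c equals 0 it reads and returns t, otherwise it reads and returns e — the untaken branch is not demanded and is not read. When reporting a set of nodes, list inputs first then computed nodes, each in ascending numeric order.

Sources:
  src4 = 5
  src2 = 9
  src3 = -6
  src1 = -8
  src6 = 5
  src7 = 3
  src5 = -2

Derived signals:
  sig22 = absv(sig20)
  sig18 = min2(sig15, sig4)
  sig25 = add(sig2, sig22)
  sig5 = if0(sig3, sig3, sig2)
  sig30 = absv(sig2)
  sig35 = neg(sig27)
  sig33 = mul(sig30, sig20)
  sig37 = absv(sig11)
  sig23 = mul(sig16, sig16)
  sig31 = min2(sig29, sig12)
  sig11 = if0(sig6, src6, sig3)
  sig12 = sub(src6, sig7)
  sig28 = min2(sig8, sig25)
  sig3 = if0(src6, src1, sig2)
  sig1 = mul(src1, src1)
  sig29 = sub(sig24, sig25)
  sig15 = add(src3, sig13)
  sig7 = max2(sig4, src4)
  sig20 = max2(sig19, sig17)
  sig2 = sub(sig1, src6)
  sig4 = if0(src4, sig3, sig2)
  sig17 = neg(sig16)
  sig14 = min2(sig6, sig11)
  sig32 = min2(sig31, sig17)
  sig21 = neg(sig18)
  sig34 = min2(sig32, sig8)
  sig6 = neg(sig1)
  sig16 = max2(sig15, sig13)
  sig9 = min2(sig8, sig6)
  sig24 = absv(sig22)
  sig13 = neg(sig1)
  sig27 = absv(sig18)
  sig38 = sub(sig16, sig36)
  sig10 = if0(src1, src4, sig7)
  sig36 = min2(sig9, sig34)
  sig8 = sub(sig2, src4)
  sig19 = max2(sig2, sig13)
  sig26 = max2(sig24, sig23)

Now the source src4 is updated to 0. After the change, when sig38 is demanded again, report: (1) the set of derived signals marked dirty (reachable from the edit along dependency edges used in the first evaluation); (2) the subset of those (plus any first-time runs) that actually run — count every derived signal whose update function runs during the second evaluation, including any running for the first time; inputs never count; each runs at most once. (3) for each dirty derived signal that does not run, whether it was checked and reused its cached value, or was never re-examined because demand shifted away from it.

Marked dirty: sig4, sig7, sig8, sig9, sig12, sig31, sig32, sig34, sig36, sig38.
Derived signals that run: sig3, sig4, sig7, sig8, sig9, sig34 — 6 in total.
Checked but reused from cache: sig12, sig31, sig32, sig36, sig38.
Key observation: a condition flipped, so demand reaches new nodes — sig3 runs for the first time.

First evaluation (everything demanded from the output):
  sig1 = mul(-8, -8) = 64
  sig2 = sub(64, 5) = 59
  sig4 = if0(src4=5 -> else branch sig2) = 59
  sig6 = neg(64) = -64
  sig7 = max2(59, 5) = 59
  sig8 = sub(59, 5) = 54
  sig9 = min2(54, -64) = -64
  sig12 = sub(5, 59) = -54
  sig13 = neg(64) = -64
  sig15 = add(-6, -64) = -70
  sig16 = max2(-70, -64) = -64
  sig17 = neg(-64) = 64
  sig19 = max2(59, -64) = 59
  sig20 = max2(59, 64) = 64
  sig22 = absv(64) = 64
  sig24 = absv(64) = 64
  sig25 = add(59, 64) = 123
  sig29 = sub(64, 123) = -59
  sig31 = min2(-59, -54) = -59
  sig32 = min2(-59, 64) = -59
  sig34 = min2(-59, 54) = -59
  sig36 = min2(-64, -59) = -64
  sig38 = sub(-64, -64) = 0

Propagation after the edit:
  sig3: demanded for the first time — runs, produces 59.
  sig4: runs — src4 5->0; result 59 (same value as before).
  sig7: runs — src4 5->0; result 59 (same value as before).
  sig8: runs — src4 5->0; result 59.
  sig9: runs — sig8 54->59; result -64 (same value as before).
  sig12: checked — values it read are unchanged (src6 unchanged, sig7 unchanged); reused cached -54 without running.
  sig31: checked — values it read are unchanged (sig29 unchanged, sig12 unchanged); reused cached -59 without running.
  sig32: checked — values it read are unchanged (sig31 unchanged, sig17 unchanged); reused cached -59 without running.
  sig34: runs — sig8 54->59; result -59 (same value as before).
  sig36: checked — values it read are unchanged (sig9 unchanged, sig34 unchanged); reused cached -64 without running.
  sig38: checked — values it read are unchanged (sig16 unchanged, sig36 unchanged); reused cached 0 without running.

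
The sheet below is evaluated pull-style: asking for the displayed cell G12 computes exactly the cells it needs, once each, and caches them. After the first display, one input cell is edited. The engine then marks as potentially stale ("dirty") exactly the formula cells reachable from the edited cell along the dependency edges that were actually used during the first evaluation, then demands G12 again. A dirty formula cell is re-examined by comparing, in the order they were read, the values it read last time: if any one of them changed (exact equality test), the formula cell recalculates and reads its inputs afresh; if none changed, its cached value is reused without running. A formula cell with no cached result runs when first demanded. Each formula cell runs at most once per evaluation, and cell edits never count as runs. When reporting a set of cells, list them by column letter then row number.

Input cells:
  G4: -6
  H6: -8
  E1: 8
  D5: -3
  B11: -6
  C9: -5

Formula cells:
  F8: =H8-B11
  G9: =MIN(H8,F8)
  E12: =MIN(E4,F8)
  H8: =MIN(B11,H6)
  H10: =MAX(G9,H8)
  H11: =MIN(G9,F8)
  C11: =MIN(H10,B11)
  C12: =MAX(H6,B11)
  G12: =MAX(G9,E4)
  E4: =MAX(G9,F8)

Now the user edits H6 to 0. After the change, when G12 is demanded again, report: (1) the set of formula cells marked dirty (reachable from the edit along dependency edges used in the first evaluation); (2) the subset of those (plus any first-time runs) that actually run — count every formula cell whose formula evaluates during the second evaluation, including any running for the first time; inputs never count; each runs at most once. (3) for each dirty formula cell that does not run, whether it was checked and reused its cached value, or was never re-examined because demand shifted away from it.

The edit dirties: E4, F8, G9, G12, H8.
5 formula cells run: E4, F8, G9, G12, H8.
No dirty formula cell escaped a run.

First demand of the output computes:
  H8 = MIN(-6, -8) = -8
  F8 = -8 - -6 = -2
  G9 = MIN(-8, -2) = -8
  E4 = MAX(-8, -2) = -2
  G12 = MAX(-8, -2) = -2

After the edit, cleaning proceeds:
  H8: a read changed (H6 -8->0) — executes, giving -6.
  F8: a read changed (H8 -8->-6) — executes, giving 0.
  G9: a read changed (H8 -8->-6; F8 -2->0) — executes, giving -6.
  E4: a read changed (G9 -8->-6; F8 -2->0) — executes, giving 0.
  G12: a read changed (G9 -8->-6; E4 -2->0) — executes, giving 0.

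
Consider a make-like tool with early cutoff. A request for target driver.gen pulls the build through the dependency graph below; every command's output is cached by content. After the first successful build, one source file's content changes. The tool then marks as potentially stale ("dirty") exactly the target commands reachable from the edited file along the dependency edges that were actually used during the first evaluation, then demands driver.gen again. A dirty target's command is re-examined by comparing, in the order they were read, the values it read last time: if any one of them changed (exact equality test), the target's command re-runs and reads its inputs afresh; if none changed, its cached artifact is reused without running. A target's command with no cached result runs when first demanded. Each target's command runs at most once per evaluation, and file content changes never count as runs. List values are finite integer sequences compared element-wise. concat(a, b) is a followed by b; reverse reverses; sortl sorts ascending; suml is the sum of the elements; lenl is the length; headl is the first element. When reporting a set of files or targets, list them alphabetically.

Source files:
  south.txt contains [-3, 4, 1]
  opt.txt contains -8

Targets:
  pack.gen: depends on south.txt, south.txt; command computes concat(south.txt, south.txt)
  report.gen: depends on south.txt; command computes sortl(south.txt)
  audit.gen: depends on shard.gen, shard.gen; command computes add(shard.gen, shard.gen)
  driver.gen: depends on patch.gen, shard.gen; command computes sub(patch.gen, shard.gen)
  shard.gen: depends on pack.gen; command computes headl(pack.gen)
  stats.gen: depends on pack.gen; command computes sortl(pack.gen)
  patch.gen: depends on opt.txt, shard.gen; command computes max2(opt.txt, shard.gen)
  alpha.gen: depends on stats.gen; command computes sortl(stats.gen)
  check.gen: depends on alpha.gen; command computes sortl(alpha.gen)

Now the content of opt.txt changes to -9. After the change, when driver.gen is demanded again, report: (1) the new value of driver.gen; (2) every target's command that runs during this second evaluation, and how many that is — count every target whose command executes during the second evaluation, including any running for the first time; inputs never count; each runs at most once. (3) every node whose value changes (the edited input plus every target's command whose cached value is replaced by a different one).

First demand of the output computes:
  pack.gen = concat([-3, 4, 1], [-3, 4, 1]) = [-3, 4, 1, -3, 4, 1]
  shard.gen = headl([-3, 4, 1, -3, 4, 1]) = -3
  patch.gen = max2(-8, -3) = -3
  driver.gen = sub(-3, -3) = 0

After the edit, cleaning proceeds:
  patch.gen: a read changed (opt.txt -8->-9) — executes, giving -3 — identical to its old value.
  driver.gen: dirty, but its reads are unchanged (patch.gen unchanged, shard.gen unchanged); cached 0 stands.

Note the absorption at patch.gen: it re-runs yet its value is the same, leaving the output's value untouched.

Demanding driver.gen again yields 0.
1 target commands run: patch.gen.
The nodes whose values change: opt.txt.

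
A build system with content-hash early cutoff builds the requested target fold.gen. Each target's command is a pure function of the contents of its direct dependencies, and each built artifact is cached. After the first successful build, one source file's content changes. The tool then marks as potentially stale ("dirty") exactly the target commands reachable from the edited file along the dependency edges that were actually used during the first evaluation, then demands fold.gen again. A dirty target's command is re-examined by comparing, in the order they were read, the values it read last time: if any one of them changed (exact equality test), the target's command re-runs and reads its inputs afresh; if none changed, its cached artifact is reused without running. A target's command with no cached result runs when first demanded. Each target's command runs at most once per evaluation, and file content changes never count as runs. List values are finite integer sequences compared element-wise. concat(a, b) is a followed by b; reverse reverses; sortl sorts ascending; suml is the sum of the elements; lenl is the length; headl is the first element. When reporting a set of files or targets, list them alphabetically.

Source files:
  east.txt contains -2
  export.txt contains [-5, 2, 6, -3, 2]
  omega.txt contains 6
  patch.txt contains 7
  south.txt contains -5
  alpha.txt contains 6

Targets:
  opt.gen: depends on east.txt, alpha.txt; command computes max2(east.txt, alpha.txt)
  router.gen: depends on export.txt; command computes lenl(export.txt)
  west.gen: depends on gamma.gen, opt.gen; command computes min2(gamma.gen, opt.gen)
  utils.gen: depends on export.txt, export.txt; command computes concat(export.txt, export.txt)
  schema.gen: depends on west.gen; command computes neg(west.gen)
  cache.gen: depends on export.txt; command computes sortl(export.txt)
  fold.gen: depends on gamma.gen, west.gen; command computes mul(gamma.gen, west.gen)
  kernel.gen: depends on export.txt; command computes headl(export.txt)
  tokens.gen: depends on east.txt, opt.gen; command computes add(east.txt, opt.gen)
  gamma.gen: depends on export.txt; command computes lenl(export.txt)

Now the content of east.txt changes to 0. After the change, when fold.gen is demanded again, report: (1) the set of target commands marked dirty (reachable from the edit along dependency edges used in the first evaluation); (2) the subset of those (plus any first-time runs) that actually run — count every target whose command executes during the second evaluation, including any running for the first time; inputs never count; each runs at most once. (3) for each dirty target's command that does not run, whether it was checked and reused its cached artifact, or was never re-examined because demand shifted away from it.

First evaluation (everything demanded from the output):
  gamma.gen = lenl([-5, 2, 6, -3, 2]) = 5
  opt.gen = max2(-2, 6) = 6
  west.gen = min2(5, 6) = 5
  fold.gen = mul(5, 5) = 25

Propagation after the edit:
  opt.gen: runs — east.txt -2->0; result 6 (same value as before).
  west.gen: checked — values it read are unchanged (gamma.gen unchanged, opt.gen unchanged); reused cached 5 without running.
  fold.gen: checked — values it read are unchanged (gamma.gen unchanged, west.gen unchanged); reused cached 25 without running.

Key observation: the change is absorbed at opt.gen — it re-runs but produces the same value, and the output's value is unchanged.

Marked dirty: fold.gen, opt.gen, west.gen.
Target commands that run: opt.gen — 1 in total.
Checked but reused from cache: fold.gen, west.gen.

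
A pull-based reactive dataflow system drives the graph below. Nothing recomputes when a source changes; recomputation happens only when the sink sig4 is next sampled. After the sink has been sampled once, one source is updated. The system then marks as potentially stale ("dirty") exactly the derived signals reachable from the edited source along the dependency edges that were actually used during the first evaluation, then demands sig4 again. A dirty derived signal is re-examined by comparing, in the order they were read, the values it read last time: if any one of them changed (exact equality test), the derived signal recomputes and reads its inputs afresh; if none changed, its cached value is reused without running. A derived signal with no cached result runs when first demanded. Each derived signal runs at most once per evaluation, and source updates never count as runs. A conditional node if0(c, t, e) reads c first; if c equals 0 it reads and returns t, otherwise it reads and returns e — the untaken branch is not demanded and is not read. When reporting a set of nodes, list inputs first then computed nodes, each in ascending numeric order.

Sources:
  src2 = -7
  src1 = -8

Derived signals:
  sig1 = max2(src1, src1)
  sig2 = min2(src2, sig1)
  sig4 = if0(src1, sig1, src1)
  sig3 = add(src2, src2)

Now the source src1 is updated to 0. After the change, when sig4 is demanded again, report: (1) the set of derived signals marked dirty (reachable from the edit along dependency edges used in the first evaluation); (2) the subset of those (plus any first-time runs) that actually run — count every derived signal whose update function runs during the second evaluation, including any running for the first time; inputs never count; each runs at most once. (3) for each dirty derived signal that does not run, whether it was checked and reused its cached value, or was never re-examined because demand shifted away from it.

First evaluation (everything demanded from the output):
  sig4 = if0(src1=-8 -> else branch src1) = -8

Propagation after the edit:
  sig1: demanded for the first time — runs, produces 0.
  sig4: runs — src1 -8->0; src1 -8->0; result 0.

Key observation: a condition flipped, so demand reaches new nodes — sig1 runs for the first time.

Marked dirty: sig4.
Derived signals that run: sig1, sig4 — 2 in total.
Every dirty derived signal ran.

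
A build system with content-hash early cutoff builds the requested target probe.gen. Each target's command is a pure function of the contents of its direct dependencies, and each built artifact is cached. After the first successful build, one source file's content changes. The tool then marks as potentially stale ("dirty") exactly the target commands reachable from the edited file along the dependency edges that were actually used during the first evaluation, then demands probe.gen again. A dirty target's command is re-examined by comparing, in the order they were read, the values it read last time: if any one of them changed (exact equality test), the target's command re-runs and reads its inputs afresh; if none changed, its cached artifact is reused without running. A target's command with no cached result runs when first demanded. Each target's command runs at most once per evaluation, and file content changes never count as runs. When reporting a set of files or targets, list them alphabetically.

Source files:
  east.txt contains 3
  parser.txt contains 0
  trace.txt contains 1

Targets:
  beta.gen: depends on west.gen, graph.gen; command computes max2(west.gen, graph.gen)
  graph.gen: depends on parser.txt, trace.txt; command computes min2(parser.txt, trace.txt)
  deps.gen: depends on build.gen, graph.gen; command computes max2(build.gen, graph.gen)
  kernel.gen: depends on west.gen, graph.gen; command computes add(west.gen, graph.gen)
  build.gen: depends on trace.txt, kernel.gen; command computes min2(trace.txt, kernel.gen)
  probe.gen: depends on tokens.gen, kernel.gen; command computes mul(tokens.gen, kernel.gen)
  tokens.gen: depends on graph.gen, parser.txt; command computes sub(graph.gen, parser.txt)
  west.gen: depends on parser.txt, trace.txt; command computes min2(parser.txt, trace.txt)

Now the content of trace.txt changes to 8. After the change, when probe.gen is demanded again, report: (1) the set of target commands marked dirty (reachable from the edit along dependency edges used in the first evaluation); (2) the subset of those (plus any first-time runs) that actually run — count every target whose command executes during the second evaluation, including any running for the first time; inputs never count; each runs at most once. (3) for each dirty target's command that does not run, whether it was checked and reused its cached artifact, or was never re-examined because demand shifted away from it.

First evaluation (everything demanded from the output):
  graph.gen = min2(0, 1) = 0
  tokens.gen = sub(0, 0) = 0
  west.gen = min2(0, 1) = 0
  kernel.gen = add(0, 0) = 0
  probe.gen = mul(0, 0) = 0

Propagation after the edit:
  graph.gen: runs — trace.txt 1->8; result 0 (same value as before).
  tokens.gen: checked — values it read are unchanged (graph.gen unchanged, parser.txt unchanged); reused cached 0 without running.
  west.gen: runs — trace.txt 1->8; result 0 (same value as before).
  kernel.gen: checked — values it read are unchanged (west.gen unchanged, graph.gen unchanged); reused cached 0 without running.
  probe.gen: checked — values it read are unchanged (tokens.gen unchanged, kernel.gen unchanged); reused cached 0 without running.

Key observation: the cutoff stops propagation at kernel.gen — its inputs' values are unchanged, so it reuses its cache.

Marked dirty: graph.gen, kernel.gen, probe.gen, tokens.gen, west.gen.
Target commands that run: graph.gen, west.gen — 2 in total.
Checked but reused from cache: kernel.gen, probe.gen, tokens.gen.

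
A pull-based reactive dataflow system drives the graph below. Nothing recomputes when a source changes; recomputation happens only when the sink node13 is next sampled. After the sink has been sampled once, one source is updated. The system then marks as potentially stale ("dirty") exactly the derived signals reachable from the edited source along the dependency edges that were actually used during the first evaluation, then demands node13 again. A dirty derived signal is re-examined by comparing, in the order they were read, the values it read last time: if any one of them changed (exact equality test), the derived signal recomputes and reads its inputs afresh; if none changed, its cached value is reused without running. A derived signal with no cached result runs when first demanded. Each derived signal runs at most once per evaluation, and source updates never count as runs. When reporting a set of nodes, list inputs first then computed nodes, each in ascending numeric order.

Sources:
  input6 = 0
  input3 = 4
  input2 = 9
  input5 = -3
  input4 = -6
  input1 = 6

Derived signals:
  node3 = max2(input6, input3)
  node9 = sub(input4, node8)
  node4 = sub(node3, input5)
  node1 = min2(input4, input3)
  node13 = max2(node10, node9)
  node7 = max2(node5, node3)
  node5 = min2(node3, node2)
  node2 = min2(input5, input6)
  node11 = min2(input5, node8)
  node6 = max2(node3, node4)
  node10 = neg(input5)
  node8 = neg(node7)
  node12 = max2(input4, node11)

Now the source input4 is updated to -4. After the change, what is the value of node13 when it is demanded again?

First evaluation (everything demanded from the output):
  node2 = min2(-3, 0) = -3
  node3 = max2(0, 4) = 4
  node5 = min2(4, -3) = -3
  node7 = max2(-3, 4) = 4
  node8 = neg(4) = -4
  node9 = sub(-6, -4) = -2
  node10 = neg(-3) = 3
  node13 = max2(3, -2) = 3

Propagation after the edit:
  node9: runs — input4 -6->-4; result 0.
  node13: runs — node9 -2->0; result 3 (same value as before).

New value of node13: 3.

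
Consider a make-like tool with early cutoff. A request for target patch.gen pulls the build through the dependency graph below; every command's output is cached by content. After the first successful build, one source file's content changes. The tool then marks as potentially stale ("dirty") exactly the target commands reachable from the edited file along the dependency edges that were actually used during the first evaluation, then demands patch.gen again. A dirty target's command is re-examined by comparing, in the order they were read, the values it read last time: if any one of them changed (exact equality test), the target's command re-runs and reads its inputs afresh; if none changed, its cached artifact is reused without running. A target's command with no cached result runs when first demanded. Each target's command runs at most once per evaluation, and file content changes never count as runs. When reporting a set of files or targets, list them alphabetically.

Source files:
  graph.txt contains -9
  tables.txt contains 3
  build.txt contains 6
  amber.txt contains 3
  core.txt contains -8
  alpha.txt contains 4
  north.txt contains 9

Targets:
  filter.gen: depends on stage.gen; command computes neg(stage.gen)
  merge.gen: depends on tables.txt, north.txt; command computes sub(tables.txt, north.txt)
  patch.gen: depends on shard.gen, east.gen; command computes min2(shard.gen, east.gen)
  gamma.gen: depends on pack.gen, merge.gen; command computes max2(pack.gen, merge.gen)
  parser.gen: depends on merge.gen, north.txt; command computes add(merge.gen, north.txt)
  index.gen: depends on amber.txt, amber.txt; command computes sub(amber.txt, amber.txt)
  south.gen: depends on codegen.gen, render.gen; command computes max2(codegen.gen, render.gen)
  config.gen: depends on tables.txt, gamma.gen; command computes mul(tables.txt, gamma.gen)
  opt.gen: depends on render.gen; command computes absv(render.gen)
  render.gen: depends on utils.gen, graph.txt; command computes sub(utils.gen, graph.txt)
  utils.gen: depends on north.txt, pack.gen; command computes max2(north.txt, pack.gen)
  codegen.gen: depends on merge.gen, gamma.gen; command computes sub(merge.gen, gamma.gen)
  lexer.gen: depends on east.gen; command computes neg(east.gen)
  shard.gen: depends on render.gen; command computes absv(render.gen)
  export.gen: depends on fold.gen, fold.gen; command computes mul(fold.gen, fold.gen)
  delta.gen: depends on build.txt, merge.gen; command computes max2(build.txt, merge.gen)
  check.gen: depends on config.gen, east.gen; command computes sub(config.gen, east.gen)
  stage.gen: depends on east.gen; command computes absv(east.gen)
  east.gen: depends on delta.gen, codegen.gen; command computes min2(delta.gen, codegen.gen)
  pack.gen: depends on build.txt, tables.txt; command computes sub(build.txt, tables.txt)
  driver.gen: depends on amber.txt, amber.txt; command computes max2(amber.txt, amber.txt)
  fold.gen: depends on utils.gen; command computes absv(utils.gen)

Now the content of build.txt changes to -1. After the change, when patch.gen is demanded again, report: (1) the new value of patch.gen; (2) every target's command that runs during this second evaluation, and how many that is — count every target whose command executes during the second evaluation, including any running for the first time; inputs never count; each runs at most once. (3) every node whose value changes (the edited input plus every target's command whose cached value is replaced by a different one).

Demanding patch.gen again yields -2.
7 target commands run: codegen.gen, delta.gen, east.gen, gamma.gen, pack.gen, patch.gen, utils.gen.
The nodes whose values change: build.txt, codegen.gen, delta.gen, east.gen, gamma.gen, pack.gen, patch.gen.
Note where the cutoff bites: render.gen is checked, finds nothing changed, and keeps its cache.

First demand of the output computes:
  merge.gen = sub(3, 9) = -6
  delta.gen = max2(6, -6) = 6
  pack.gen = sub(6, 3) = 3
  gamma.gen = max2(3, -6) = 3
  codegen.gen = sub(-6, 3) = -9
  east.gen = min2(6, -9) = -9
  utils.gen = max2(9, 3) = 9
  render.gen = sub(9, -9) = 18
  shard.gen = absv(18) = 18
  patch.gen = min2(18, -9) = -9

After the edit, cleaning proceeds:
  delta.gen: a read changed (build.txt 6->-1) — executes, giving -1.
  pack.gen: a read changed (build.txt 6->-1) — executes, giving -4.
  gamma.gen: a read changed (pack.gen 3->-4) — executes, giving -4.
  codegen.gen: a read changed (gamma.gen 3->-4) — executes, giving -2.
  east.gen: a read changed (delta.gen 6->-1; codegen.gen -9->-2) — executes, giving -2.
  utils.gen: a read changed (pack.gen 3->-4) — executes, giving 9 — identical to its old value.
  render.gen: dirty, but its reads are unchanged (utils.gen unchanged, graph.txt unchanged); cached 18 stands.
  shard.gen: dirty, but its reads are unchanged (render.gen unchanged); cached 18 stands.
  patch.gen: a read changed (east.gen -9->-2) — executes, giving -2.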